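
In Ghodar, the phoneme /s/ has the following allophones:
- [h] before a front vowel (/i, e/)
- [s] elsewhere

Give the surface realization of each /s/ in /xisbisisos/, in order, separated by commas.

[s], [h], [s], [s]

Occurrence 1 (position 3): no conditioning environment matches → elsewhere allophone [s].
Occurrence 2 (position 6): before a front vowel (/i, e/) → [h].
Occurrence 3 (position 8): no conditioning environment matches → elsewhere allophone [s].
Occurrence 4 (position 10): no conditioning environment matches → elsewhere allophone [s].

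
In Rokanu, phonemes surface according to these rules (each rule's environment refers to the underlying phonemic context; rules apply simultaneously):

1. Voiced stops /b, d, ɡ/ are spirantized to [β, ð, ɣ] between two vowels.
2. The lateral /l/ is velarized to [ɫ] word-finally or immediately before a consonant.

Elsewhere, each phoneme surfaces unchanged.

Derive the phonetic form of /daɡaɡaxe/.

[daɣaɣaxe]

/d/ — word-initial; rule 1 does not apply here → [d].
Rule 1 applies to /ɡ/ (between /a/ and /a/: between two vowels) → [ɣ].
/ɡ/ (between /a/ and /a/) occurs between two vowels → [ɣ] by rule 1.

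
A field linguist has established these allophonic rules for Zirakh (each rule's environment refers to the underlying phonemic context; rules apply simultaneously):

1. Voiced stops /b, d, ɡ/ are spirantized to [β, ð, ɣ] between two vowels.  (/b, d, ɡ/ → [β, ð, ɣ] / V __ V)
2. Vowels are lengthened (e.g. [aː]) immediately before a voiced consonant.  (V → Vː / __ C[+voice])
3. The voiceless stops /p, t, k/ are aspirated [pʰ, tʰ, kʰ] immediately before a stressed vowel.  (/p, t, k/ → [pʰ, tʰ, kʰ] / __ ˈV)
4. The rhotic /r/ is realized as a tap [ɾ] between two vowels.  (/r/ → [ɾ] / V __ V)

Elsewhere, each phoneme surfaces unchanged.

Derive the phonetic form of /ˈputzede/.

[ˈpʰutzeːðe]

Rule 3 applies to /p/ (word-initial: immediately before a stressed vowel) → [pʰ].
/u/ (between /p/ and /t/) fails the environment for rule 2, so it stays [u].
/t/ (between /u/ and /z/): rule 3 targets it, but not immediately before a stressed vowel → unchanged [t].
/z/ — not in any rule's target class → [z].
/e/ (between /z/ and /d/): before a voiced consonant, so rule 2 applies → [eː].
/d/ (between /e/ and /e/): between two vowels, so rule 1 applies → [ð].
/e/ — word-final; rule 2 does not apply here → [e].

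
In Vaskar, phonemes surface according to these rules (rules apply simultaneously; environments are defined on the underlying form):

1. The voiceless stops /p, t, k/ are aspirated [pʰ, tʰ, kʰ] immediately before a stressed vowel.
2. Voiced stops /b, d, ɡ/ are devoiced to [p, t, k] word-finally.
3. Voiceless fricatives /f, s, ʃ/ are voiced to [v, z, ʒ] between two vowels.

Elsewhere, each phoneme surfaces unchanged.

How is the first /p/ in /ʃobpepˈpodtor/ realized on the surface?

[p]

/p/ (between /b/ and /e/) fails the environment for rule 1, so it stays [p].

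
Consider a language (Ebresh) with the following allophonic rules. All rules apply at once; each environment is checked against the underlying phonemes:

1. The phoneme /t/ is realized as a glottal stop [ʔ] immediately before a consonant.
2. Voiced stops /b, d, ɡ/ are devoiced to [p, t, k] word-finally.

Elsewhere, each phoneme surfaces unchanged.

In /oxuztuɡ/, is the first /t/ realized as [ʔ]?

No

/t/ (between /z/ and /u/): rule 1 targets it, but not immediately before a consonant → unchanged [t].
The actual realization is [t], not [ʔ].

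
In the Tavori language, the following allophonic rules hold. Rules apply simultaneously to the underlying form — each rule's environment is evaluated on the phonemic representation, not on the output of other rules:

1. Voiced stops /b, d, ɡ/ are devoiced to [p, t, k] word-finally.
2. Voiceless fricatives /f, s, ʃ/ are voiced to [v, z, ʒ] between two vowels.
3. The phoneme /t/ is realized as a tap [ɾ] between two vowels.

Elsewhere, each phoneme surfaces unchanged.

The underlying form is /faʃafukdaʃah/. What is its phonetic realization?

/f/ (word-initial) fails the environment for rule 2, so it stays [f].
/ʃ/ (between /a/ and /a/): between two vowels, so rule 2 applies → [ʒ].
/f/ meets the environment for rule 2 (between two vowels) → [v].
/d/ (between /k/ and /a/) is in the target of rule 1 but the environment (word-finally) is not met → [d].
/ʃ/ (between /a/ and /a/): between two vowels, so rule 2 applies → [ʒ].

[faʒavukdaʒah]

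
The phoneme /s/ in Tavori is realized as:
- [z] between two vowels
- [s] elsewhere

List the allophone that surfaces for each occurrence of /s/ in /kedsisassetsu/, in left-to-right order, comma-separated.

Occurrence 1 (position 4): no conditioning environment matches → elsewhere allophone [s].
Occurrence 2 (position 6): between two vowels → [z].
Occurrence 3 (position 8): no conditioning environment matches → elsewhere allophone [s].
Occurrence 4 (position 9): no conditioning environment matches → elsewhere allophone [s].
Occurrence 5 (position 12): no conditioning environment matches → elsewhere allophone [s].

[s], [z], [s], [s], [s]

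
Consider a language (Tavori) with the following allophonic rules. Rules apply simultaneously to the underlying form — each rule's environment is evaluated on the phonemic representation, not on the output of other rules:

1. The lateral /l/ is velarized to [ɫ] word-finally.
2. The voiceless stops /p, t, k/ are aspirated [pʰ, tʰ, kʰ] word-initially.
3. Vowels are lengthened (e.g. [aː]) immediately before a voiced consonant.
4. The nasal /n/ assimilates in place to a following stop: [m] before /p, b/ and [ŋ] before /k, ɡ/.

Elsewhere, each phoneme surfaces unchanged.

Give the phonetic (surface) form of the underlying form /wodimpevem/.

[woːdiːmpeːveːm]

/w/ (word-initial): no rule targets it → [w].
/o/ meets the environment for rule 3 (before a voiced consonant) → [oː].
/d/ (between /o/ and /i/): no rule targets it → [d].
/i/ (between /d/ and /m/): before a voiced consonant, so rule 3 applies → [iː].
/m/ — not in any rule's target class → [m].
/p/ — between /m/ and /e/; rule 2 does not apply here → [p].
/e/ (between /p/ and /v/) occurs before a voiced consonant → [eː] by rule 3.
/v/ — not in any rule's target class → [v].
/e/ — between /v/ and /m/, before a voiced consonant — surfaces as [eː] (rule 3).
/m/ (word-final) is unaffected → [m].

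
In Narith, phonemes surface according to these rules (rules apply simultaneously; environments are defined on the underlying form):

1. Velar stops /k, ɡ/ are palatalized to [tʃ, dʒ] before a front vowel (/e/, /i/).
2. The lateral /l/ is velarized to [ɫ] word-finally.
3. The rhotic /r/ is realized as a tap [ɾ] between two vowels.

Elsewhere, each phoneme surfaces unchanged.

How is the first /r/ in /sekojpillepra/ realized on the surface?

[r]

/r/ (between /p/ and /a/) fails the environment for rule 3, so it stays [r].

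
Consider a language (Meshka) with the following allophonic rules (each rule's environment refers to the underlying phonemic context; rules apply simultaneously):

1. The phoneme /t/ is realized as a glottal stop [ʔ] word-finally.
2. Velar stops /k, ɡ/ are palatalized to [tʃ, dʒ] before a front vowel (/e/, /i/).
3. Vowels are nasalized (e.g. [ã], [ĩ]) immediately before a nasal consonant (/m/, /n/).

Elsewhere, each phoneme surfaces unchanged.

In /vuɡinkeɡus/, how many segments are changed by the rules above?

Segments that undergo a rule: /ɡ/ → [dʒ] (rule 2); /i/ → [ĩ] (rule 3); /k/ → [tʃ] (rule 2).
All other segments surface unchanged.

3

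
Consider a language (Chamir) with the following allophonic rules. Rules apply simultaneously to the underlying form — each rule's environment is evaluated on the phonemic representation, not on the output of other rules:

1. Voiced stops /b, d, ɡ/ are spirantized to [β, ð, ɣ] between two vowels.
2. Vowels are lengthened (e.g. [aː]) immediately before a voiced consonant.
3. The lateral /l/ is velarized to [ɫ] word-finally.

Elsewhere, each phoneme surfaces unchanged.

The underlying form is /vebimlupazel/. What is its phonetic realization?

[veːβiːmlupaːzeːɫ]

Rule 2 applies to /e/ (between /v/ and /b/: before a voiced consonant) → [eː].
/b/ (between /e/ and /i/): between two vowels, so rule 1 applies → [β].
/i/ meets the environment for rule 2 (before a voiced consonant) → [iː].
/l/ (between /m/ and /u/) is in the target of rule 3 but the environment (word-finally) is not met → [l].
/u/ — between /l/ and /p/; rule 2 does not apply here → [u].
/a/ (between /p/ and /z/) occurs before a voiced consonant → [aː] by rule 2.
/e/ (between /z/ and /l/): before a voiced consonant, so rule 2 applies → [eː].
/l/ — word-final, word-finally — surfaces as [ɫ] (rule 3).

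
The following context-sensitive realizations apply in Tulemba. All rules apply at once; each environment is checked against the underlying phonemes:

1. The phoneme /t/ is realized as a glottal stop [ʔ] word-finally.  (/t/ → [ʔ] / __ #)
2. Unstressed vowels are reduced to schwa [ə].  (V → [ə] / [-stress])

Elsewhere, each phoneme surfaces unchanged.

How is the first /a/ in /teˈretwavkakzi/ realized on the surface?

[ə]

/a/ (between /w/ and /v/) occurs in an unstressed syllable → [ə] by rule 2.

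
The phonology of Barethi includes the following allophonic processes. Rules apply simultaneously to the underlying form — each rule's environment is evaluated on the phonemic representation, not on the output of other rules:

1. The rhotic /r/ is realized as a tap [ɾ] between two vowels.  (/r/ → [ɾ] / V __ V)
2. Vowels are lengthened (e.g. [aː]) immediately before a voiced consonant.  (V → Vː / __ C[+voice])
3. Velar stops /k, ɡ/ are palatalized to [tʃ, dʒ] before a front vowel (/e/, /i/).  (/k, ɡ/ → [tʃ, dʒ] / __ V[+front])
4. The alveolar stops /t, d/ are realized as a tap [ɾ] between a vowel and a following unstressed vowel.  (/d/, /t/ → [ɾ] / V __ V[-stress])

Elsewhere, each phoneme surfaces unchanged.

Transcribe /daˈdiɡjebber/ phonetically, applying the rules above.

[daːˈdiːɡjeːbbeːr]

/d/ (word-initial) fails the environment for rule 4, so it stays [d].
Rule 2 applies to /a/ (between /d/ and /d/: before a voiced consonant) → [aː].
/d/ (between /a/ and /i/): rule 4 targets it, but not between a vowel and a following unstressed vowel → unchanged [d].
/i/ — between /d/ and /ɡ/, before a voiced consonant — surfaces as [iː] (rule 2).
/ɡ/ — between /i/ and /j/; rule 3 does not apply here → [ɡ].
/j/ (between /ɡ/ and /e/): no rule targets it → [j].
/e/ (between /j/ and /b/) occurs before a voiced consonant → [eː] by rule 2.
/b/ stays [b].
/b/ — not in any rule's target class → [b].
/e/ — between /b/ and /r/, before a voiced consonant — surfaces as [eː] (rule 2).
/r/ — word-final; rule 1 does not apply here → [r].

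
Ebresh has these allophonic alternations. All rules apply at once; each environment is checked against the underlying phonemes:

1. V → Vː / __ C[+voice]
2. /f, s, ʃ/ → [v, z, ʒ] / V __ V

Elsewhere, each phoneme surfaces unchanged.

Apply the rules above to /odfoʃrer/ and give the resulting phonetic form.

[oːdfoʃreːr]

Rule 1 applies to /o/ (word-initial: before a voiced consonant) → [oː].
/d/ stays [d].
/f/ (between /d/ and /o/): rule 2 targets it, but not between two vowels → unchanged [f].
/o/ (between /f/ and /ʃ/) is in the target of rule 1 but the environment (before a voiced consonant) is not met → [o].
/ʃ/ (between /o/ and /r/) is in the target of rule 2 but the environment (between two vowels) is not met → [ʃ].
/r/ (between /ʃ/ and /e/) is unaffected → [r].
/e/ (between /r/ and /r/) occurs before a voiced consonant → [eː] by rule 1.
/r/ (word-final): no rule targets it → [r].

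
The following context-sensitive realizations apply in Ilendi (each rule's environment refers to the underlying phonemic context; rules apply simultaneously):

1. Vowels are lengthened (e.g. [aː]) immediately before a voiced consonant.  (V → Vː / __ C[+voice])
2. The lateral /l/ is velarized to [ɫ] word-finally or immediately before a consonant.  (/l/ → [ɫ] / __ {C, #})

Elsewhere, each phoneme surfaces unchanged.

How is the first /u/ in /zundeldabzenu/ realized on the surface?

/u/ meets the environment for rule 1 (before a voiced consonant) → [uː].

[uː]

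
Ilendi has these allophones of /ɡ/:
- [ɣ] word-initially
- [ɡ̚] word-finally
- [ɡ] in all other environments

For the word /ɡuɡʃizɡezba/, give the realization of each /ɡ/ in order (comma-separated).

[ɣ], [ɡ], [ɡ]

Occurrence 1 (position 1): word-initially → [ɣ].
Occurrence 2 (position 3): no conditioning environment matches → elsewhere allophone [ɡ].
Occurrence 3 (position 7): no conditioning environment matches → elsewhere allophone [ɡ].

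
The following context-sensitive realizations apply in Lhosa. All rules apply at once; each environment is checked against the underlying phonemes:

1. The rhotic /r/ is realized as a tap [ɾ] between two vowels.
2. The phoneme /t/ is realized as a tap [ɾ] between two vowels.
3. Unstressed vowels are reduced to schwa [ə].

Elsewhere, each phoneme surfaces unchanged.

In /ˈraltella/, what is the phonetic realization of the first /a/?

/a/ (between /r/ and /l/) is in the target of rule 3 but the environment (in an unstressed syllable) is not met → [a].

[a]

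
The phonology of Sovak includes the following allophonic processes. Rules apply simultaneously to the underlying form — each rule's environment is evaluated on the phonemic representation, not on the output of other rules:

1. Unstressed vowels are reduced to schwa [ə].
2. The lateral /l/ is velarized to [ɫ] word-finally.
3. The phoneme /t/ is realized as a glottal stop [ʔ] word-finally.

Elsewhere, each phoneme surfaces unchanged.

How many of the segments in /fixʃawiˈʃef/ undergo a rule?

3

Segments that undergo a rule: /i/ → [ə] (rule 1); /a/ → [ə] (rule 1); /i/ → [ə] (rule 1).
All other segments surface unchanged.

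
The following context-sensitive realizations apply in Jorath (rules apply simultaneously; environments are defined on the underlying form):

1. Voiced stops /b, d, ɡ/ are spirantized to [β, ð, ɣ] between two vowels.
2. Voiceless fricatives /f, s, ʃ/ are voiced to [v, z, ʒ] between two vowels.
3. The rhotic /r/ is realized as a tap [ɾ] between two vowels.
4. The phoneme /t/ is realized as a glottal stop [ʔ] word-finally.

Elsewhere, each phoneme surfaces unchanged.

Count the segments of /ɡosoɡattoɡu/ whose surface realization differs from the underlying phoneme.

3

Segments that undergo a rule: /s/ → [z] (rule 2); /ɡ/ → [ɣ] (rule 1); /ɡ/ → [ɣ] (rule 1).
All other segments surface unchanged.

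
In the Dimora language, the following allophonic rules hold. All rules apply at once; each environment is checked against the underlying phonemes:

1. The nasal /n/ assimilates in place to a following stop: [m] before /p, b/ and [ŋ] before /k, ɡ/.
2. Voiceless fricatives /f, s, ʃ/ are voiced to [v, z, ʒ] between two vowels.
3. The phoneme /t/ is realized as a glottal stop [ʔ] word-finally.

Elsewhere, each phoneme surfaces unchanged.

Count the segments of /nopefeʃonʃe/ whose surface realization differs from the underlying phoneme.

Segments that undergo a rule: /f/ → [v] (rule 2); /ʃ/ → [ʒ] (rule 2).
All other segments surface unchanged.

2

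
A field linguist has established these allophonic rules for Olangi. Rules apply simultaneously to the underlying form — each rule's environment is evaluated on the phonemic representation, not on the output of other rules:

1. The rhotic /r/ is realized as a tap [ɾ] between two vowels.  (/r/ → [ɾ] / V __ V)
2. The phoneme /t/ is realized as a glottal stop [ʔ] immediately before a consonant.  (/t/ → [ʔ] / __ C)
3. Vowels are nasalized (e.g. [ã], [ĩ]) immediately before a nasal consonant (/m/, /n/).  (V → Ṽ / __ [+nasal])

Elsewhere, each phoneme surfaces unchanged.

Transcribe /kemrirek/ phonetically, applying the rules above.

/k/ — not in any rule's target class → [k].
Rule 3 applies to /e/ (between /k/ and /m/: before a nasal consonant) → [ẽ].
/m/ (between /e/ and /r/): no rule targets it → [m].
/r/ — between /m/ and /i/; rule 1 does not apply here → [r].
/i/ (between /r/ and /r/): rule 3 targets it, but not before a nasal consonant → unchanged [i].
/r/ — between /i/ and /e/, between two vowels — surfaces as [ɾ] (rule 1).
/e/ (between /r/ and /k/) is in the target of rule 3 but the environment (before a nasal consonant) is not met → [e].
/k/ (word-final): no rule targets it → [k].

[kẽmriɾek]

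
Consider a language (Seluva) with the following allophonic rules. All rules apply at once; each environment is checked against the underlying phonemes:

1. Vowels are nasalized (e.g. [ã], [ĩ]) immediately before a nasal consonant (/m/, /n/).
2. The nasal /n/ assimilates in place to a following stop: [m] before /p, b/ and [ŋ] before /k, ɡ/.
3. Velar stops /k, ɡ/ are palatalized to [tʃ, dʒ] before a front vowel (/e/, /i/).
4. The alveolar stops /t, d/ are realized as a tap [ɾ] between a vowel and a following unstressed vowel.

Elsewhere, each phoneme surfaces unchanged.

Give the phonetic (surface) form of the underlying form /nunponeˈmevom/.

[nũmpõnẽˈmevõm]

/n/ (word-initial): rule 2 targets it, but not before a labial or velar stop → unchanged [n].
Rule 1 applies to /u/ (between /n/ and /n/: before a nasal consonant) → [ũ].
/n/ (between /u/ and /p/) occurs before a labial or velar stop → [m] by rule 2.
/p/ — not in any rule's target class → [p].
/o/ — between /p/ and /n/, before a nasal consonant — surfaces as [õ] (rule 1).
/n/ (between /o/ and /e/) fails the environment for rule 2, so it stays [n].
/e/ (between /n/ and /m/) occurs before a nasal consonant → [ẽ] by rule 1.
/m/ — not in any rule's target class → [m].
/e/ (between /m/ and /v/) is in the target of rule 1 but the environment (before a nasal consonant) is not met → [e].
/v/ stays [v].
Rule 1 applies to /o/ (between /v/ and /m/: before a nasal consonant) → [õ].
/m/ (word-final): no rule targets it → [m].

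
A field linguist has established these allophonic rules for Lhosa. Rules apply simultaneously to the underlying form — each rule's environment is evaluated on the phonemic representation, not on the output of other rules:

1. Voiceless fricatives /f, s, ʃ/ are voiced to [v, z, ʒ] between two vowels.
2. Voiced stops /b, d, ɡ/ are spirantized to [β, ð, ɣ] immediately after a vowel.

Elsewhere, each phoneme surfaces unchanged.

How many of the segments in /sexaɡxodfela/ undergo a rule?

2

Segments that undergo a rule: /ɡ/ → [ɣ] (rule 2); /d/ → [ð] (rule 2).
All other segments surface unchanged.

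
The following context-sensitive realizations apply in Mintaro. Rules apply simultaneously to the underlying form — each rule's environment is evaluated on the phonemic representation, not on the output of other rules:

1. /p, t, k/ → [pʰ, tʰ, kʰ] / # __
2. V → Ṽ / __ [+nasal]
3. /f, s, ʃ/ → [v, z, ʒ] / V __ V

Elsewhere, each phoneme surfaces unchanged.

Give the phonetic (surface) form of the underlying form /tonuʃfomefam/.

/t/ (word-initial): word-initially, so rule 1 applies → [tʰ].
/o/ meets the environment for rule 2 (before a nasal consonant) → [õ].
/n/ — not in any rule's target class → [n].
/u/ (between /n/ and /ʃ/): rule 2 targets it, but not before a nasal consonant → unchanged [u].
/ʃ/ (between /u/ and /f/) fails the environment for rule 3, so it stays [ʃ].
/f/ — between /ʃ/ and /o/; rule 3 does not apply here → [f].
/o/ (between /f/ and /m/): before a nasal consonant, so rule 2 applies → [õ].
/m/ (between /o/ and /e/) is unaffected → [m].
/e/ (between /m/ and /f/) is in the target of rule 2 but the environment (before a nasal consonant) is not met → [e].
/f/ (between /e/ and /a/): between two vowels, so rule 3 applies → [v].
/a/ — between /f/ and /m/, before a nasal consonant — surfaces as [ã] (rule 2).
/m/ (word-final) is unaffected → [m].

[tʰõnuʃfõmevãm]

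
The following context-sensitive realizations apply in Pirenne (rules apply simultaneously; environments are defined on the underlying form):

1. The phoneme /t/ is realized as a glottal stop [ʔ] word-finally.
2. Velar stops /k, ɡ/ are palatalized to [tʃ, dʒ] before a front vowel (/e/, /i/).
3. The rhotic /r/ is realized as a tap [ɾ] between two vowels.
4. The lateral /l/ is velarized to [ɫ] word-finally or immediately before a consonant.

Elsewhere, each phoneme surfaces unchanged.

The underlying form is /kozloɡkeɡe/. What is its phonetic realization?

/k/ — word-initial; rule 2 does not apply here → [k].
/o/ (between /k/ and /z/) is unaffected → [o].
/z/ stays [z].
/l/ (between /z/ and /o/) is in the target of rule 4 but the environment (word-finally or immediately before a consonant) is not met → [l].
/o/ (between /l/ and /ɡ/) is unaffected → [o].
/ɡ/ (between /o/ and /k/): rule 2 targets it, but not before a front vowel → unchanged [ɡ].
Rule 2 applies to /k/ (between /ɡ/ and /e/: before a front vowel) → [tʃ].
/e/ — not in any rule's target class → [e].
Rule 2 applies to /ɡ/ (between /e/ and /e/: before a front vowel) → [dʒ].
/e/ — not in any rule's target class → [e].

[kozloɡtʃedʒe]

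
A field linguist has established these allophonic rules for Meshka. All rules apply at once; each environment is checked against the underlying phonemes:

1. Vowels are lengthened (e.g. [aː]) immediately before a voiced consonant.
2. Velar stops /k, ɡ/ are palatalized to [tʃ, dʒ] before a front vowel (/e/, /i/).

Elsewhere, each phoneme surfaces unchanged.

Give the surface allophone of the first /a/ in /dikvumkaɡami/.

Rule 1 applies to /a/ (between /k/ and /ɡ/: before a voiced consonant) → [aː].

[aː]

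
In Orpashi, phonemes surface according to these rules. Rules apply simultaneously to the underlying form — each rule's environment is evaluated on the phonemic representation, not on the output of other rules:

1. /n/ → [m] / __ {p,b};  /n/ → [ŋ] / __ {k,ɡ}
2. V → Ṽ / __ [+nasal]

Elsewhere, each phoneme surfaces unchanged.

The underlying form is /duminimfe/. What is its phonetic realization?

/u/ (between /d/ and /m/) occurs before a nasal consonant → [ũ] by rule 2.
/i/ (between /m/ and /n/): before a nasal consonant, so rule 2 applies → [ĩ].
/n/ (between /i/ and /i/): rule 1 targets it, but not before a labial or velar stop → unchanged [n].
/i/ (between /n/ and /m/): before a nasal consonant, so rule 2 applies → [ĩ].
/e/ (word-final) is in the target of rule 2 but the environment (before a nasal consonant) is not met → [e].

[dũmĩnĩmfe]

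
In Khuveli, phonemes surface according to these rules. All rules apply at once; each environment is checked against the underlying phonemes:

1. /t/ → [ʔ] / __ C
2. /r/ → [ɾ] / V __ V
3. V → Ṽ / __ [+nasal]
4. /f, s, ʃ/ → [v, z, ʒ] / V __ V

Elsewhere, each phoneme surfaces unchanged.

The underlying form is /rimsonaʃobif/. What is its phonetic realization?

[rĩmsõnaʒobif]

/r/ (word-initial): rule 2 targets it, but not between two vowels → unchanged [r].
/i/ (between /r/ and /m/): before a nasal consonant, so rule 3 applies → [ĩ].
/m/ — not in any rule's target class → [m].
/s/ (between /m/ and /o/) is in the target of rule 4 but the environment (between two vowels) is not met → [s].
/o/ (between /s/ and /n/) occurs before a nasal consonant → [õ] by rule 3.
/n/ (between /o/ and /a/) is unaffected → [n].
/a/ (between /n/ and /ʃ/) fails the environment for rule 3, so it stays [a].
/ʃ/ (between /a/ and /o/) occurs between two vowels → [ʒ] by rule 4.
/o/ (between /ʃ/ and /b/) is in the target of rule 3 but the environment (before a nasal consonant) is not met → [o].
/b/ — not in any rule's target class → [b].
/i/ (between /b/ and /f/): rule 3 targets it, but not before a nasal consonant → unchanged [i].
/f/ (word-final): rule 4 targets it, but not between two vowels → unchanged [f].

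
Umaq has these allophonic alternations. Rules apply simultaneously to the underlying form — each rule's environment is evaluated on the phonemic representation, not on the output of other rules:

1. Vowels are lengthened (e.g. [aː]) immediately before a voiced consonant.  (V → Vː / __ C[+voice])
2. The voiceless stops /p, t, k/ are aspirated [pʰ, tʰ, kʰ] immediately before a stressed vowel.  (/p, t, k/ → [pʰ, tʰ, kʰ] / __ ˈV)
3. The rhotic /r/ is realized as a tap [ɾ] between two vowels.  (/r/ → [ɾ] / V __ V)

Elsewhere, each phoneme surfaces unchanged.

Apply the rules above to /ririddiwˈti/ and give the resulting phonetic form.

[riːɾiːddiːwˈtʰi]

/r/ (word-initial): rule 3 targets it, but not between two vowels → unchanged [r].
/i/ — between /r/ and /r/, before a voiced consonant — surfaces as [iː] (rule 1).
/r/ (between /i/ and /i/): between two vowels, so rule 3 applies → [ɾ].
/i/ (between /r/ and /d/) occurs before a voiced consonant → [iː] by rule 1.
/d/ (between /i/ and /d/): no rule targets it → [d].
/d/ — not in any rule's target class → [d].
/i/ (between /d/ and /w/) occurs before a voiced consonant → [iː] by rule 1.
/w/ (between /i/ and /t/): no rule targets it → [w].
Rule 2 applies to /t/ (between /w/ and /i/: immediately before a stressed vowel) → [tʰ].
/i/ (word-final) fails the environment for rule 1, so it stays [i].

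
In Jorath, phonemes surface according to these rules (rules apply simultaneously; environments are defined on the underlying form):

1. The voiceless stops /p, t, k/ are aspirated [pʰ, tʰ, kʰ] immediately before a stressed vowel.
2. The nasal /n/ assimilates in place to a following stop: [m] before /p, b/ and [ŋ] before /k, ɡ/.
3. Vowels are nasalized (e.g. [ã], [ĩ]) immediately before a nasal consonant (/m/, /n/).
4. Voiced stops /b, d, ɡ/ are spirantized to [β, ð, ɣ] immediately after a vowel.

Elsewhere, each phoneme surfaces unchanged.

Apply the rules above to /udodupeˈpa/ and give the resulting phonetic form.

/u/ — word-initial; rule 3 does not apply here → [u].
Rule 4 applies to /d/ (between /u/ and /o/: immediately after a vowel) → [ð].
/o/ — between /d/ and /d/; rule 3 does not apply here → [o].
/d/ (between /o/ and /u/): immediately after a vowel, so rule 4 applies → [ð].
/u/ (between /d/ and /p/): rule 3 targets it, but not before a nasal consonant → unchanged [u].
/p/ — between /u/ and /e/; rule 1 does not apply here → [p].
/e/ — between /p/ and /p/; rule 3 does not apply here → [e].
/p/ (between /e/ and /a/) occurs immediately before a stressed vowel → [pʰ] by rule 1.
/a/ — word-final; rule 3 does not apply here → [a].

[uðoðupeˈpʰa]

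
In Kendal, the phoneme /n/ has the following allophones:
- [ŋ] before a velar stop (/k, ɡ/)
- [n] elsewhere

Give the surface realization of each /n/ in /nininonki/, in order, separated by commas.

[n], [n], [n], [ŋ]

Occurrence 1 (position 1): no conditioning environment matches → elsewhere allophone [n].
Occurrence 2 (position 3): no conditioning environment matches → elsewhere allophone [n].
Occurrence 3 (position 5): no conditioning environment matches → elsewhere allophone [n].
Occurrence 4 (position 7): before a velar stop → [ŋ].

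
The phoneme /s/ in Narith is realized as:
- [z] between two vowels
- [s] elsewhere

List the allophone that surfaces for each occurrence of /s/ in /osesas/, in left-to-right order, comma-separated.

[z], [z], [s]

Occurrence 1 (position 2): between two vowels → [z].
Occurrence 2 (position 4): between two vowels → [z].
Occurrence 3 (position 6): no conditioning environment matches → elsewhere allophone [s].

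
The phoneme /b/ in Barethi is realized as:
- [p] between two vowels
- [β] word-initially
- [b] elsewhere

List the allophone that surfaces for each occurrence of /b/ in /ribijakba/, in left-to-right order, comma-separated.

[p], [b]

Occurrence 1 (position 3): between two vowels → [p].
Occurrence 2 (position 8): no conditioning environment matches → elsewhere allophone [b].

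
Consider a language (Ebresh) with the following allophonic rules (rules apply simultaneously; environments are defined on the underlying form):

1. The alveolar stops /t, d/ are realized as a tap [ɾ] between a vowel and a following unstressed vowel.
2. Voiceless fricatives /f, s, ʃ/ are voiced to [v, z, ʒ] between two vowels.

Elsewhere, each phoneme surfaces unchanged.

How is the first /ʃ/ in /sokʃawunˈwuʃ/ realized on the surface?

[ʃ]

/ʃ/ (between /k/ and /a/): rule 2 targets it, but not between two vowels → unchanged [ʃ].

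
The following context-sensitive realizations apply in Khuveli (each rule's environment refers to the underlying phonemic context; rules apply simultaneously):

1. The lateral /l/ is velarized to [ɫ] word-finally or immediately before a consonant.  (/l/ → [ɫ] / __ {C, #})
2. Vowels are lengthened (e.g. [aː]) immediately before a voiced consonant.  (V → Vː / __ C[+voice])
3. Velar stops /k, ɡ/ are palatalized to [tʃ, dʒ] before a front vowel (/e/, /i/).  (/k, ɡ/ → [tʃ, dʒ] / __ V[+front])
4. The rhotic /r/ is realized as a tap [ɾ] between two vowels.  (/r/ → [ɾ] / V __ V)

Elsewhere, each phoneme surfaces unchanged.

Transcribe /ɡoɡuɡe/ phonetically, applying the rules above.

/ɡ/ — word-initial; rule 3 does not apply here → [ɡ].
Rule 2 applies to /o/ (between /ɡ/ and /ɡ/: before a voiced consonant) → [oː].
/ɡ/ (between /o/ and /u/): rule 3 targets it, but not before a front vowel → unchanged [ɡ].
/u/ meets the environment for rule 2 (before a voiced consonant) → [uː].
Rule 3 applies to /ɡ/ (between /u/ and /e/: before a front vowel) → [dʒ].
/e/ — word-final; rule 2 does not apply here → [e].

[ɡoːɡuːdʒe]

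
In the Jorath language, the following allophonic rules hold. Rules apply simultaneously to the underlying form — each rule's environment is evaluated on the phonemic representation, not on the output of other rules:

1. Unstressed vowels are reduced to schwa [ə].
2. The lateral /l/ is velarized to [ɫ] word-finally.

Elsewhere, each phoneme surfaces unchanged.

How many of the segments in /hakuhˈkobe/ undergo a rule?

Segments that undergo a rule: /a/ → [ə] (rule 1); /u/ → [ə] (rule 1); /e/ → [ə] (rule 1).
All other segments surface unchanged.

3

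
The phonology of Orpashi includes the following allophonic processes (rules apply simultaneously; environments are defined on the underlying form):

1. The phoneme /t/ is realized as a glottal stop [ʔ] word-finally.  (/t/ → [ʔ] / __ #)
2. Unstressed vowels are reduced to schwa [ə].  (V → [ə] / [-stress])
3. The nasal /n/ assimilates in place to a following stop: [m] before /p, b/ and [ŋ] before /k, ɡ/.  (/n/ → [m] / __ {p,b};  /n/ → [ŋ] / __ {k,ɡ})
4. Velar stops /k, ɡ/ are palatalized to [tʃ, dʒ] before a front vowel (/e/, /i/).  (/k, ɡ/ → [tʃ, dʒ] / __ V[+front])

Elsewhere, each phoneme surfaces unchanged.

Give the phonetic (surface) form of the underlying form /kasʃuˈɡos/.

/k/ (word-initial): rule 4 targets it, but not before a front vowel → unchanged [k].
/a/ (between /k/ and /s/) occurs in an unstressed syllable → [ə] by rule 2.
Rule 2 applies to /u/ (between /ʃ/ and /ɡ/: in an unstressed syllable) → [ə].
/ɡ/ (between /u/ and /o/) fails the environment for rule 4, so it stays [ɡ].
/o/ — between /ɡ/ and /s/; rule 2 does not apply here → [o].

[kəsʃəˈɡos]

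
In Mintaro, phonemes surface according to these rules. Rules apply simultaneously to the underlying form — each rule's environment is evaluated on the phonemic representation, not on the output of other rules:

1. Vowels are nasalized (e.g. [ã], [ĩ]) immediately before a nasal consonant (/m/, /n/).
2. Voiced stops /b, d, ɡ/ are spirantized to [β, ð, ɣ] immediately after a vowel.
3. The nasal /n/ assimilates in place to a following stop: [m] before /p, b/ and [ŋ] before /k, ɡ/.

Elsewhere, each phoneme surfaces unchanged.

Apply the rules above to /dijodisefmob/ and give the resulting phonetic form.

[dijoðisefmoβ]

/d/ (word-initial) fails the environment for rule 2, so it stays [d].
/i/ (between /d/ and /j/) fails the environment for rule 1, so it stays [i].
/j/ — not in any rule's target class → [j].
/o/ (between /j/ and /d/) fails the environment for rule 1, so it stays [o].
Rule 2 applies to /d/ (between /o/ and /i/: immediately after a vowel) → [ð].
/i/ — between /d/ and /s/; rule 1 does not apply here → [i].
/s/ stays [s].
/e/ (between /s/ and /f/): rule 1 targets it, but not before a nasal consonant → unchanged [e].
/f/ (between /e/ and /m/) is unaffected → [f].
/m/ (between /f/ and /o/) is unaffected → [m].
/o/ — between /m/ and /b/; rule 1 does not apply here → [o].
Rule 2 applies to /b/ (word-final: immediately after a vowel) → [β].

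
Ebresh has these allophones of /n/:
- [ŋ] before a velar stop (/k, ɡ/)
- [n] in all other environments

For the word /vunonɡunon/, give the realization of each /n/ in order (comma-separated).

Occurrence 1 (position 3): no conditioning environment matches → elsewhere allophone [n].
Occurrence 2 (position 5): before a velar stop → [ŋ].
Occurrence 3 (position 8): no conditioning environment matches → elsewhere allophone [n].
Occurrence 4 (position 10): no conditioning environment matches → elsewhere allophone [n].

[n], [ŋ], [n], [n]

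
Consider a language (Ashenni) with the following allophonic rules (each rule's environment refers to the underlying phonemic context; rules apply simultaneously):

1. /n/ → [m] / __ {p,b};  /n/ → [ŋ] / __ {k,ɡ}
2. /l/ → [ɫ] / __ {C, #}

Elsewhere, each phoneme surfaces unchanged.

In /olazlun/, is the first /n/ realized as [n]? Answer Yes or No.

/n/ (word-final) fails the environment for rule 1, so it stays [n].
The actual realization is [n], which matches [n].

Yes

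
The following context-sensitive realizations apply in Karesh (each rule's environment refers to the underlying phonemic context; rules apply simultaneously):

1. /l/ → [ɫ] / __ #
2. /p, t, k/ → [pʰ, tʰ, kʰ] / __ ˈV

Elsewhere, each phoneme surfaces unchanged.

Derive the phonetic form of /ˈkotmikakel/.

[ˈkʰotmikakeɫ]

Rule 2 applies to /k/ (word-initial: immediately before a stressed vowel) → [kʰ].
/t/ (between /o/ and /m/): rule 2 targets it, but not immediately before a stressed vowel → unchanged [t].
/k/ (between /i/ and /a/) fails the environment for rule 2, so it stays [k].
/k/ (between /a/ and /e/) is in the target of rule 2 but the environment (immediately before a stressed vowel) is not met → [k].
Rule 1 applies to /l/ (word-final: word-finally) → [ɫ].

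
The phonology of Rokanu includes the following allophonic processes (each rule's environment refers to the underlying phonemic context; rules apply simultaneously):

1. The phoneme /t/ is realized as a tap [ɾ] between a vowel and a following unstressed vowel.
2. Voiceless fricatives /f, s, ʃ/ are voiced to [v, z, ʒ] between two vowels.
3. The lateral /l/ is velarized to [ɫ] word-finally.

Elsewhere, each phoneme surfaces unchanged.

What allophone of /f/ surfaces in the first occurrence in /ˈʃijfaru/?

[f]

/f/ (between /j/ and /a/) fails the environment for rule 2, so it stays [f].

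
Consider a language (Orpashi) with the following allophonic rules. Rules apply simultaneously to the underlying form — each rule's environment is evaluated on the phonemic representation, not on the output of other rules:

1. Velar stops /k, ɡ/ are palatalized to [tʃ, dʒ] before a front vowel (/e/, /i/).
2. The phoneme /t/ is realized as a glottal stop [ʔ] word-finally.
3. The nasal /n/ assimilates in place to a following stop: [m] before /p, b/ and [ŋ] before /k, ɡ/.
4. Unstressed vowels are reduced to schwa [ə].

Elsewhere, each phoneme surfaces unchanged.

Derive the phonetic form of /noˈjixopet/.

/n/ (word-initial) fails the environment for rule 3, so it stays [n].
/o/ — between /n/ and /j/, in an unstressed syllable — surfaces as [ə] (rule 4).
/j/ (between /o/ and /i/) is unaffected → [j].
/i/ (between /j/ and /x/): rule 4 targets it, but not in an unstressed syllable → unchanged [i].
/x/ (between /i/ and /o/): no rule targets it → [x].
/o/ meets the environment for rule 4 (in an unstressed syllable) → [ə].
/p/ — not in any rule's target class → [p].
/e/ (between /p/ and /t/) occurs in an unstressed syllable → [ə] by rule 4.
/t/ — word-final, word-finally — surfaces as [ʔ] (rule 2).

[nəˈjixəpəʔ]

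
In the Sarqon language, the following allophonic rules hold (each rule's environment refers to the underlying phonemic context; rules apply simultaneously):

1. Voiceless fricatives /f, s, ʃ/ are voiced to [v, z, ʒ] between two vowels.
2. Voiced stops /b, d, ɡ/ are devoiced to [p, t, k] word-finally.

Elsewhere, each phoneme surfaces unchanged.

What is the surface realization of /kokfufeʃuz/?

[kokfuveʒuz]

/k/ — not in any rule's target class → [k].
/o/ (between /k/ and /k/) is unaffected → [o].
/k/ stays [k].
/f/ — between /k/ and /u/; rule 1 does not apply here → [f].
/u/ (between /f/ and /f/): no rule targets it → [u].
/f/ — between /u/ and /e/, between two vowels — surfaces as [v] (rule 1).
/e/ (between /f/ and /ʃ/) is unaffected → [e].
/ʃ/ (between /e/ and /u/): between two vowels, so rule 1 applies → [ʒ].
/u/ (between /ʃ/ and /z/) is unaffected → [u].
/z/ stays [z].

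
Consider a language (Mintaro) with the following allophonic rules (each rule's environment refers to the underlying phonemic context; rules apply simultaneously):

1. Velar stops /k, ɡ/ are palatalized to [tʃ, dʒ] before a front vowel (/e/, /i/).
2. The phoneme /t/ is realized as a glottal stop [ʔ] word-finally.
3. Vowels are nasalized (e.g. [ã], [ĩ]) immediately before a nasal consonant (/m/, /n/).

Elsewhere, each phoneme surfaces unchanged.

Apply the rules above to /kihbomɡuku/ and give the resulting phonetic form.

[tʃihbõmɡuku]

/k/ meets the environment for rule 1 (before a front vowel) → [tʃ].
/i/ (between /k/ and /h/) is in the target of rule 3 but the environment (before a nasal consonant) is not met → [i].
/h/ (between /i/ and /b/): no rule targets it → [h].
/b/ stays [b].
/o/ meets the environment for rule 3 (before a nasal consonant) → [õ].
/m/ (between /o/ and /ɡ/) is unaffected → [m].
/ɡ/ (between /m/ and /u/) fails the environment for rule 1, so it stays [ɡ].
/u/ (between /ɡ/ and /k/) fails the environment for rule 3, so it stays [u].
/k/ (between /u/ and /u/) is in the target of rule 1 but the environment (before a front vowel) is not met → [k].
/u/ (word-final) fails the environment for rule 3, so it stays [u].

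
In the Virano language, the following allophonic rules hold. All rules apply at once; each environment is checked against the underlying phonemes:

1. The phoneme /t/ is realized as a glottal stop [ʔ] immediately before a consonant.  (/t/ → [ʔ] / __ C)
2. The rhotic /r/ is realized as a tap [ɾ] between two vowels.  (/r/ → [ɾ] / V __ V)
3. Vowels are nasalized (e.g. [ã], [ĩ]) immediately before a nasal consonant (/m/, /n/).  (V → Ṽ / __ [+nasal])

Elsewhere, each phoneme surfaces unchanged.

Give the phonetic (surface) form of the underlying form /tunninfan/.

[tũnnĩnfãn]

/t/ (word-initial): rule 1 targets it, but not immediately before a consonant → unchanged [t].
Rule 3 applies to /u/ (between /t/ and /n/: before a nasal consonant) → [ũ].
/n/ (between /u/ and /n/) is unaffected → [n].
/n/ stays [n].
/i/ meets the environment for rule 3 (before a nasal consonant) → [ĩ].
/n/ — not in any rule's target class → [n].
/f/ (between /n/ and /a/) is unaffected → [f].
/a/ (between /f/ and /n/) occurs before a nasal consonant → [ã] by rule 3.
/n/ stays [n].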